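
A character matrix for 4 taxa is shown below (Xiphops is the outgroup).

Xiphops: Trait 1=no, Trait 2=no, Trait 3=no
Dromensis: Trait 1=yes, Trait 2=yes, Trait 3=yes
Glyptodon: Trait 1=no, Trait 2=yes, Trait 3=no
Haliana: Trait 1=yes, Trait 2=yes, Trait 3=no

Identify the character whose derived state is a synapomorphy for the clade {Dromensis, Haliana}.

The outgroup has state 'no' for every character, so 'yes' is the derived state throughout.
Trait 1 (derived state 'yes') is shared by Dromensis and Haliana — a synapomorphy uniting that clade.
Trait 2 (derived state 'yes') is shared by all ingroup taxa — unites the whole ingroup.
Trait 3 (derived state 'yes') is unique to Dromensis (autapomorphy; uninformative for grouping).
Most parsimonious ingroup topology: ((Dromensis,Haliana),Glyptodon).
The clade {Dromensis, Haliana} is supported by Trait 1: its derived state 'yes' occurs in exactly those taxa and in no other taxon (including the outgroup).

Trait 1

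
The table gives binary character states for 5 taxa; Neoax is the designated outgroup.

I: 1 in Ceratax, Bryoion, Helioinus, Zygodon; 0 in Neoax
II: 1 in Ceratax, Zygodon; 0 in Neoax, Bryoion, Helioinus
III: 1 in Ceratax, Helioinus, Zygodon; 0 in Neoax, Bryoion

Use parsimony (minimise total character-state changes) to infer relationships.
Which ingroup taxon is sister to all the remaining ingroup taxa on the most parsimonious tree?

Bryoion

The outgroup has state '0' for every character, so '1' is the derived state throughout.
All ingroup taxa share the derived state '1' for I; it defines the ingroup but does not resolve relationships within it.
Only Ceratax and Zygodon show the derived state '1' for II, supporting them as a clade.
Only Ceratax, Helioinus, and Zygodon show the derived state '1' for III, supporting them as a clade.
Most parsimonious ingroup topology: (((Ceratax,Zygodon),Helioinus),Bryoion).
Bryoion is sister to the clade containing all other ingroup taxa, so it is the earliest-diverging (most basal) ingroup lineage.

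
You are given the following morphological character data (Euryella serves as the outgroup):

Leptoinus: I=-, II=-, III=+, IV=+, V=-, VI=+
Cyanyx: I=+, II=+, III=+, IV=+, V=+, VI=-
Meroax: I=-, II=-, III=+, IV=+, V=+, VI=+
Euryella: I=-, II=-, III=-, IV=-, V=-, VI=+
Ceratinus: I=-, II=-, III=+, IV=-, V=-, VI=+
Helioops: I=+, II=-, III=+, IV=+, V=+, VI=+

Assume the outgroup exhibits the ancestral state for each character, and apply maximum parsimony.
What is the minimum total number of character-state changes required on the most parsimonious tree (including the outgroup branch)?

6

Character polarity is set by the outgroup: the derived state is whichever differs from the outgroup's state, so for VI the derived state is '-', and for the remaining characters it is '+'.
Only Cyanyx and Helioops show the derived state '+' for I, supporting them as a clade.
II (derived state '+') is unique to Cyanyx (autapomorphy; uninformative for grouping).
III (derived state '+') is shared by all ingroup taxa — unites the whole ingroup.
IV (derived state '+') is shared by Cyanyx, Helioops, Leptoinus, and Meroax — a synapomorphy uniting that clade.
V (derived state '+') is shared by Cyanyx, Helioops, and Meroax — a synapomorphy uniting that clade.
VI (derived state '-') is unique to Cyanyx (autapomorphy; uninformative for grouping).
Most parsimonious ingroup topology: ((Leptoinus,((Cyanyx,Helioops),Meroax)),Ceratinus).
Changes per character on this tree: I: 1; II: 1; III: 1; IV: 1; V: 1; VI: 1.
Total = 6.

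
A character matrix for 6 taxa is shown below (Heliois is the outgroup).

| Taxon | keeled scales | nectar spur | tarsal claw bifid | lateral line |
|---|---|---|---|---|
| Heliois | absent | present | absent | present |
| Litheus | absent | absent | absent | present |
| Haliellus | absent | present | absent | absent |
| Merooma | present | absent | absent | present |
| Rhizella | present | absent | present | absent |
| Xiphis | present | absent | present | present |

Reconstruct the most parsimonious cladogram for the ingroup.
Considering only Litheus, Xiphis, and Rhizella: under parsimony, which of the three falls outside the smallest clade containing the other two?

Character polarity is set by the outgroup: the derived state is whichever differs from the outgroup's state, so for nectar spur, lateral line the derived state is 'absent', and for the remaining characters it is 'present'.
Only Merooma, Rhizella, and Xiphis show the derived state 'present' for keeled scales, supporting them as a clade.
Only Litheus, Merooma, Rhizella, and Xiphis show the derived state 'absent' for nectar spur, supporting them as a clade.
Only Rhizella and Xiphis show the derived state 'present' for tarsal claw bifid, supporting them as a clade.
lateral line (state 'absent') occurs in Haliellus and Rhizella but conflicts with the nesting implied by the other characters — most parsimoniously interpreted as homoplasy.
Most parsimonious ingroup topology: ((Litheus,(Merooma,(Rhizella,Xiphis))),Haliellus).
Xiphis and Rhizella share a more recent common ancestor with each other than either does with Litheus, so Litheus is the least closely related of the three.

Litheus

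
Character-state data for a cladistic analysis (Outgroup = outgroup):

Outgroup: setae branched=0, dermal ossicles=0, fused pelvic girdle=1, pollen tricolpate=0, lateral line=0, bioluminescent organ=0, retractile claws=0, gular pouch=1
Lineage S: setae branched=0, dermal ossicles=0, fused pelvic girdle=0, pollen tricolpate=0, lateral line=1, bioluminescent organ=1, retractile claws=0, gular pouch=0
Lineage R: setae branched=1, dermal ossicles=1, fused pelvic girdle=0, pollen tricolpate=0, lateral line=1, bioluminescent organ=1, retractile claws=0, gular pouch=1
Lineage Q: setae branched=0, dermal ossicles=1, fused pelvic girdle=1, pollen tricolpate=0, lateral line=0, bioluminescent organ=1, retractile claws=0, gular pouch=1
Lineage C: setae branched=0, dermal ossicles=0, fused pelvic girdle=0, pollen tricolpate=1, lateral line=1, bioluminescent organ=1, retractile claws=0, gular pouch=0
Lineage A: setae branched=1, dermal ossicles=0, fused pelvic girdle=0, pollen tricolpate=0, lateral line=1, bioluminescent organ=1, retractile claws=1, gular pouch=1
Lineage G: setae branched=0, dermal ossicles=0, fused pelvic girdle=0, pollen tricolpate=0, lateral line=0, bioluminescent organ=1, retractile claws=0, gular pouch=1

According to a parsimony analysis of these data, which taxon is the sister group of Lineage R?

Character polarity is set by the outgroup: the derived state is whichever differs from the outgroup's state, so for fused pelvic girdle, gular pouch the derived state is '0', and for the remaining characters it is '1'.
Only Lineage A and Lineage R show the derived state '1' for setae branched, supporting them as a clade.
dermal ossicles groups Lineage Q and Lineage R, which is incompatible with the clades supported by the remaining characters; treating it as convergent (homoplasy) costs fewer steps than any alternative tree.
fused pelvic girdle (derived state '0') is shared by Lineage A, Lineage C, Lineage G, Lineage R, and Lineage S — a synapomorphy uniting that clade.
pollen tricolpate: derived state '1' in Lineage C only — an autapomorphy, so it tells us nothing about relationships among taxa.
lateral line: derived state '1' in Lineage A, Lineage C, Lineage R, and Lineage S only — synapomorphy for {Lineage A, Lineage C, Lineage R, Lineage S}.
bioluminescent organ (derived state '1') is shared by all ingroup taxa — unites the whole ingroup.
retractile claws: derived state '1' in Lineage A only — an autapomorphy, so it tells us nothing about relationships among taxa.
gular pouch (derived state '0') is shared by Lineage C and Lineage S — a synapomorphy uniting that clade.
Most parsimonious ingroup topology: ((((Lineage S,Lineage C),(Lineage R,Lineage A)),Lineage G),Lineage Q).
Lineage R and Lineage A form a cherry on this tree, so they are sister taxa.

Lineage A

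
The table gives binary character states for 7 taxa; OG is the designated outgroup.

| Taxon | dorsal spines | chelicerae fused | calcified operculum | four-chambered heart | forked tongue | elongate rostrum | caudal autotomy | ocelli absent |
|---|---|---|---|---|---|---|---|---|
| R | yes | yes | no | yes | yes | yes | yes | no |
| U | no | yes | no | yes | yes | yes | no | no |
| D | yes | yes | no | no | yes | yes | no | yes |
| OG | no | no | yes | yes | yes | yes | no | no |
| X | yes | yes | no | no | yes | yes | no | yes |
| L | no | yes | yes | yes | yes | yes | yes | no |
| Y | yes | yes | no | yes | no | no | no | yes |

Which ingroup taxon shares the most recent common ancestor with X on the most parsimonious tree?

D

Character polarity is set by the outgroup: the derived state is whichever differs from the outgroup's state, so for calcified operculum, four-chambered heart, forked tongue, elongate rostrum the derived state is 'no', and for the remaining characters it is 'yes'.
Only D, R, X, and Y show the derived state 'yes' for dorsal spines, supporting them as a clade.
chelicerae fused (derived state 'yes') is shared by all ingroup taxa — unites the whole ingroup.
calcified operculum (derived state 'no') is shared by D, R, U, X, and Y — a synapomorphy uniting that clade.
four-chambered heart (derived state 'no') is shared by D and X — a synapomorphy uniting that clade.
forked tongue: derived state 'no' in Y only — an autapomorphy, so it tells us nothing about relationships among taxa.
elongate rostrum: derived state 'no' in Y only — an autapomorphy, so it tells us nothing about relationships among taxa.
caudal autotomy groups L and R, which is incompatible with the clades supported by the remaining characters; treating it as convergent (homoplasy) costs fewer steps than any alternative tree.
Only D, X, and Y show the derived state 'yes' for ocelli absent, supporting them as a clade.
Most parsimonious ingroup topology: (((R,(Y,(D,X))),U),L).
X and D form a cherry on this tree, so they are sister taxa.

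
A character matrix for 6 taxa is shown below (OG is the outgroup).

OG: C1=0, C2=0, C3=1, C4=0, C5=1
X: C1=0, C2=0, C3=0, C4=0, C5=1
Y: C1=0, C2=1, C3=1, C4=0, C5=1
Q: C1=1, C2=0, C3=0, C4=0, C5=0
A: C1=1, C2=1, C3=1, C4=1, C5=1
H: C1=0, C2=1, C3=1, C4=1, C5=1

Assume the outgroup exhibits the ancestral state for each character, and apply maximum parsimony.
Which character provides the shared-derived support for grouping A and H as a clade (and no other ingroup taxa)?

C4

Character polarity is set by the outgroup: the derived state is whichever differs from the outgroup's state, so for C3, C5 the derived state is '0', and for the remaining characters it is '1'.
C1 groups A and Q, which is incompatible with the clades supported by the remaining characters; treating it as convergent (homoplasy) costs fewer steps than any alternative tree.
Only A, H, and Y show the derived state '1' for C2, supporting them as a clade.
C3 (derived state '0') is shared by Q and X — a synapomorphy uniting that clade.
Only A and H show the derived state '1' for C4, supporting them as a clade.
C5: derived state '0' in Q only — an autapomorphy, so it tells us nothing about relationships among taxa.
Most parsimonious ingroup topology: ((X,Q),(Y,(A,H))).
The clade {A, H} is supported by C4: its derived state '1' occurs in exactly those taxa and in no other taxon (including the outgroup).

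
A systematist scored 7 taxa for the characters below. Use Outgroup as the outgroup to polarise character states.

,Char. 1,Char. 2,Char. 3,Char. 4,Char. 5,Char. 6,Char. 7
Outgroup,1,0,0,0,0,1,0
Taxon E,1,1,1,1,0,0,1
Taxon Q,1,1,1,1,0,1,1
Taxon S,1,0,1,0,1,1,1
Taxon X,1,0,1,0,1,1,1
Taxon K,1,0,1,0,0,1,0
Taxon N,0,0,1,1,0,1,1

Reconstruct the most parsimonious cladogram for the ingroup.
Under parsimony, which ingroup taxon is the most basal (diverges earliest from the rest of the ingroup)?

Character polarity is set by the outgroup: the derived state is whichever differs from the outgroup's state, so for Char. 1, Char. 6 the derived state is '0', and for the remaining characters it is '1'.
Char. 1 (derived state '0') is unique to Taxon N (autapomorphy; uninformative for grouping).
Only Taxon E and Taxon Q show the derived state '1' for Char. 2, supporting them as a clade.
Char. 3 (derived state '1') is shared by all ingroup taxa — unites the whole ingroup.
Only Taxon E, Taxon N, and Taxon Q show the derived state '1' for Char. 4, supporting them as a clade.
Only Taxon S and Taxon X show the derived state '1' for Char. 5, supporting them as a clade.
Char. 6 (derived state '0') is unique to Taxon E (autapomorphy; uninformative for grouping).
Only Taxon E, Taxon N, Taxon Q, Taxon S, and Taxon X show the derived state '1' for Char. 7, supporting them as a clade.
Most parsimonious ingroup topology: ((((Taxon E,Taxon Q),Taxon N),(Taxon S,Taxon X)),Taxon K).
Taxon K is sister to the clade containing all other ingroup taxa, so it is the earliest-diverging (most basal) ingroup lineage.

Taxon K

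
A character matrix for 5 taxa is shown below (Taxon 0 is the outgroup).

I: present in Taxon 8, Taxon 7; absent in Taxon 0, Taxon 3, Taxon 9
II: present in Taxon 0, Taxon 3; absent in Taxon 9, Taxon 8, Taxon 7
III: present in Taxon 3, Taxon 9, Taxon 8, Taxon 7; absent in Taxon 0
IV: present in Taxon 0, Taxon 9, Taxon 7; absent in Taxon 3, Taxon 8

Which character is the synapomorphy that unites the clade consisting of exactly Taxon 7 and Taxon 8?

I

Character polarity is set by the outgroup: the derived state is whichever differs from the outgroup's state, so for II, IV the derived state is 'absent', and for the remaining characters it is 'present'.
Only Taxon 7 and Taxon 8 show the derived state 'present' for I, supporting them as a clade.
Only Taxon 7, Taxon 8, and Taxon 9 show the derived state 'absent' for II, supporting them as a clade.
All ingroup taxa share the derived state 'present' for III; it defines the ingroup but does not resolve relationships within it.
IV groups Taxon 3 and Taxon 8, which is incompatible with the clades supported by the remaining characters; treating it as convergent (homoplasy) costs fewer steps than any alternative tree.
Most parsimonious ingroup topology: (Taxon 3,(Taxon 9,(Taxon 8,Taxon 7))).
The clade {Taxon 7, Taxon 8} is supported by I: its derived state 'present' occurs in exactly those taxa and in no other taxon (including the outgroup).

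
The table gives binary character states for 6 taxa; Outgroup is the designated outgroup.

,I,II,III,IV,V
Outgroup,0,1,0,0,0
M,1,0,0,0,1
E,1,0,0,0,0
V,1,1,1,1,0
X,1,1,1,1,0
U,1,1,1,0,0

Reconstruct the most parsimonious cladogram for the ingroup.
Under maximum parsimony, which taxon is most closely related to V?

Character polarity is set by the outgroup: the derived state is whichever differs from the outgroup's state, so for II the derived state is '0', and for the remaining characters it is '1'.
I (derived state '1') is shared by all ingroup taxa — unites the whole ingroup.
II (derived state '0') is shared by E and M — a synapomorphy uniting that clade.
III (derived state '1') is shared by U, V, and X — a synapomorphy uniting that clade.
Only V and X show the derived state '1' for IV, supporting them as a clade.
V: derived state '1' in M only — an autapomorphy, so it tells us nothing about relationships among taxa.
Most parsimonious ingroup topology: ((M,E),((V,X),U)).
V and X form a cherry on this tree, so they are sister taxa.

X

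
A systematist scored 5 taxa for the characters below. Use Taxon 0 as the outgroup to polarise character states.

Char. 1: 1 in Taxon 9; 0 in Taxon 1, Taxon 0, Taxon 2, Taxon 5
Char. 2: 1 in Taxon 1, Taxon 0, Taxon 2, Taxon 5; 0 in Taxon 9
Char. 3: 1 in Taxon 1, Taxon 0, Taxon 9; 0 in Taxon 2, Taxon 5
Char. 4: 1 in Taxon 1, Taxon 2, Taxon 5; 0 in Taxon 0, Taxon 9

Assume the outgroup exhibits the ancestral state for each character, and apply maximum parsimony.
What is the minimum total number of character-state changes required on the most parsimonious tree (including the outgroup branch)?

4

Character polarity is set by the outgroup: the derived state is whichever differs from the outgroup's state, so for Char. 2, Char. 3 the derived state is '0', and for the remaining characters it is '1'.
Char. 1 (derived state '1') is unique to Taxon 9 (autapomorphy; uninformative for grouping).
Char. 2: derived state '0' in Taxon 9 only — an autapomorphy, so it tells us nothing about relationships among taxa.
Only Taxon 2 and Taxon 5 show the derived state '0' for Char. 3, supporting them as a clade.
Char. 4: derived state '1' in Taxon 1, Taxon 2, and Taxon 5 only — synapomorphy for {Taxon 1, Taxon 2, Taxon 5}.
Most parsimonious ingroup topology: (((Taxon 2,Taxon 5),Taxon 1),Taxon 9).
Changes per character on this tree: Char. 1: 1; Char. 2: 1; Char. 3: 1; Char. 4: 1.
Total = 4.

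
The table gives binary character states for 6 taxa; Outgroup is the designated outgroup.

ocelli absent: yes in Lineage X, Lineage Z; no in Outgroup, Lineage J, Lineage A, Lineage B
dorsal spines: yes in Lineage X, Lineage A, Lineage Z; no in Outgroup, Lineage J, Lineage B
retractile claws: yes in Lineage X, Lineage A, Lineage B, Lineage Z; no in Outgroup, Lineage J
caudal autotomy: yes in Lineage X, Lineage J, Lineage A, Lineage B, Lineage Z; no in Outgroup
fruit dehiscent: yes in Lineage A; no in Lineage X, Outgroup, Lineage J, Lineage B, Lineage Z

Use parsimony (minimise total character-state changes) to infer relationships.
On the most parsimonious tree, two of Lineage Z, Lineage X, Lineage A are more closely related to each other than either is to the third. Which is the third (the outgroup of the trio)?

Lineage A

The outgroup has state 'no' for every character, so 'yes' is the derived state throughout.
ocelli absent: derived state 'yes' in Lineage X and Lineage Z only — synapomorphy for {Lineage X, Lineage Z}.
dorsal spines: derived state 'yes' in Lineage A, Lineage X, and Lineage Z only — synapomorphy for {Lineage A, Lineage X, Lineage Z}.
retractile claws (derived state 'yes') is shared by Lineage A, Lineage B, Lineage X, and Lineage Z — a synapomorphy uniting that clade.
caudal autotomy (derived state 'yes') is shared by all ingroup taxa — unites the whole ingroup.
fruit dehiscent (derived state 'yes') is unique to Lineage A (autapomorphy; uninformative for grouping).
Most parsimonious ingroup topology: (((Lineage A,(Lineage X,Lineage Z)),Lineage B),Lineage J).
Lineage Z and Lineage X share a more recent common ancestor with each other than either does with Lineage A, so Lineage A is the least closely related of the three.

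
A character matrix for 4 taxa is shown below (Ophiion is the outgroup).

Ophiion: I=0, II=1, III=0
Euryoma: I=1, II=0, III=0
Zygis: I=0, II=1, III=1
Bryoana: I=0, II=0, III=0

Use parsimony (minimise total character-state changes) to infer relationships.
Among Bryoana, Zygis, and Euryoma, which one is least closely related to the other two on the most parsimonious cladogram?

Character polarity is set by the outgroup: the derived state is whichever differs from the outgroup's state, so for II the derived state is '0', and for the remaining characters it is '1'.
I (derived state '1') is unique to Euryoma (autapomorphy; uninformative for grouping).
II: derived state '0' in Bryoana and Euryoma only — synapomorphy for {Bryoana, Euryoma}.
III: derived state '1' in Zygis only — an autapomorphy, so it tells us nothing about relationships among taxa.
Most parsimonious ingroup topology: ((Euryoma,Bryoana),Zygis).
Bryoana and Euryoma share a more recent common ancestor with each other than either does with Zygis, so Zygis is the least closely related of the three.

Zygis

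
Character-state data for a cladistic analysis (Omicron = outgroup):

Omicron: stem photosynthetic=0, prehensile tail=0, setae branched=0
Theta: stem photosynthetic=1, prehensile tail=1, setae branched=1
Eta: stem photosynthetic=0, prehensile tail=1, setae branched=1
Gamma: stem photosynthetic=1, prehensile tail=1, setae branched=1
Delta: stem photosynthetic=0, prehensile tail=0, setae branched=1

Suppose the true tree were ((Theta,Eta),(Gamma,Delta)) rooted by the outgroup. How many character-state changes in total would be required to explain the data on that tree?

Map each character onto ((Theta,Eta),(Gamma,Delta)) (rooted by Omicron) and count the minimum state changes it requires (Fitch parsimony):
stem photosynthetic: 2; prehensile tail: 2; setae branched: 1.
Total tree length = 5.

5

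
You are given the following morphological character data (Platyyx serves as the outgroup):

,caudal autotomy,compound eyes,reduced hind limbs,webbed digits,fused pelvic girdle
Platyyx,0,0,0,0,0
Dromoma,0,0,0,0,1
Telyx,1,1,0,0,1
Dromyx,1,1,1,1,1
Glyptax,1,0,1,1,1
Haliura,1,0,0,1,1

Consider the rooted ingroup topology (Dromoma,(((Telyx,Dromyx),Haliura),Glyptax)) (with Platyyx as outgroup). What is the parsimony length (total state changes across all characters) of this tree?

Map each character onto (Dromoma,(((Telyx,Dromyx),Haliura),Glyptax)) (rooted by Platyyx) and count the minimum state changes it requires (Fitch parsimony):
caudal autotomy: 1; compound eyes: 1; reduced hind limbs: 2; webbed digits: 2; fused pelvic girdle: 1.
Total tree length = 7.

7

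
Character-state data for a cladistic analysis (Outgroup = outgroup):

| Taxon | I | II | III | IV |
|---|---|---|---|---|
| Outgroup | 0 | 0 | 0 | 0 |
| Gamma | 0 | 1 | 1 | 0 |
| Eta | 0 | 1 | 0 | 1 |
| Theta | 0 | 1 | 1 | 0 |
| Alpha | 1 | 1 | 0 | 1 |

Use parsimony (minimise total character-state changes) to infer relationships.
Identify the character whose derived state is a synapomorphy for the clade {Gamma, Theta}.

III

The outgroup has state '0' for every character, so '1' is the derived state throughout.
I: derived state '1' in Alpha only — an autapomorphy, so it tells us nothing about relationships among taxa.
II (derived state '1') is shared by all ingroup taxa — unites the whole ingroup.
III (derived state '1') is shared by Gamma and Theta — a synapomorphy uniting that clade.
IV (derived state '1') is shared by Alpha and Eta — a synapomorphy uniting that clade.
Most parsimonious ingroup topology: ((Gamma,Theta),(Eta,Alpha)).
The clade {Gamma, Theta} is supported by III: its derived state '1' occurs in exactly those taxa and in no other taxon (including the outgroup).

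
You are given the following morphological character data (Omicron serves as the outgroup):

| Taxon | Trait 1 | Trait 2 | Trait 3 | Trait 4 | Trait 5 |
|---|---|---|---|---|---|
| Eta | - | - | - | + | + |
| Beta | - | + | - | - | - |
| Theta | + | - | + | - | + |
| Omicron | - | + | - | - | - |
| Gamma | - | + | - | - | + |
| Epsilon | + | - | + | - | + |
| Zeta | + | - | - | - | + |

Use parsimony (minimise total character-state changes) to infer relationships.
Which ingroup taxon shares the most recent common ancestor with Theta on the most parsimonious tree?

Character polarity is set by the outgroup: the derived state is whichever differs from the outgroup's state, so for Trait 2 the derived state is '-', and for the remaining characters it is '+'.
Only Epsilon, Theta, and Zeta show the derived state '+' for Trait 1, supporting them as a clade.
Only Epsilon, Eta, Theta, and Zeta show the derived state '-' for Trait 2, supporting them as a clade.
Trait 3 (derived state '+') is shared by Epsilon and Theta — a synapomorphy uniting that clade.
Trait 4 (derived state '+') is unique to Eta (autapomorphy; uninformative for grouping).
Trait 5: derived state '+' in Epsilon, Eta, Gamma, Theta, and Zeta only — synapomorphy for {Epsilon, Eta, Gamma, Theta, Zeta}.
Most parsimonious ingroup topology: (((Eta,(Zeta,(Epsilon,Theta))),Gamma),Beta).
Theta and Epsilon form a cherry on this tree, so they are sister taxa.

Epsilon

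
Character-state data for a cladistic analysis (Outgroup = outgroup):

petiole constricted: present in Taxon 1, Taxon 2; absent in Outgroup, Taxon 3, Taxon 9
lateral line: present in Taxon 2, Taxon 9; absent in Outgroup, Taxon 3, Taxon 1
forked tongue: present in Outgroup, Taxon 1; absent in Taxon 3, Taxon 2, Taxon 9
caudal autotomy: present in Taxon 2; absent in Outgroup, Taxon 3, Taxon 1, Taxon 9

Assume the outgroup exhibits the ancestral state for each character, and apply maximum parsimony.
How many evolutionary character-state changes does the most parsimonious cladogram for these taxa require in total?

5

Character polarity is set by the outgroup: the derived state is whichever differs from the outgroup's state, so for forked tongue the derived state is 'absent', and for the remaining characters it is 'present'.
petiole constricted groups Taxon 1 and Taxon 2, which is incompatible with the clades supported by the remaining characters; treating it as convergent (homoplasy) costs fewer steps than any alternative tree.
lateral line: derived state 'present' in Taxon 2 and Taxon 9 only — synapomorphy for {Taxon 2, Taxon 9}.
forked tongue (derived state 'absent') is shared by Taxon 2, Taxon 3, and Taxon 9 — a synapomorphy uniting that clade.
caudal autotomy: derived state 'present' in Taxon 2 only — an autapomorphy, so it tells us nothing about relationships among taxa.
Most parsimonious ingroup topology: (Taxon 1,((Taxon 9,Taxon 2),Taxon 3)).
Changes per character on this tree: petiole constricted: 2; lateral line: 1; forked tongue: 1; caudal autotomy: 1.
Total = 5.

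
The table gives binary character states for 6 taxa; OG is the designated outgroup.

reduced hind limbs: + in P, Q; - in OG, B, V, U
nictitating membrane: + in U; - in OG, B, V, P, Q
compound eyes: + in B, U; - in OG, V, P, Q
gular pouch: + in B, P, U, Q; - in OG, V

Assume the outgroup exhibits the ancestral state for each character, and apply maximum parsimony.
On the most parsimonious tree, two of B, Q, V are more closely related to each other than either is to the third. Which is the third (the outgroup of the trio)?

The outgroup has state '-' for every character, so '+' is the derived state throughout.
reduced hind limbs (derived state '+') is shared by P and Q — a synapomorphy uniting that clade.
nictitating membrane (derived state '+') is unique to U (autapomorphy; uninformative for grouping).
compound eyes (derived state '+') is shared by B and U — a synapomorphy uniting that clade.
gular pouch: derived state '+' in B, P, Q, and U only — synapomorphy for {B, P, Q, U}.
Most parsimonious ingroup topology: (((B,U),(P,Q)),V).
Q and B share a more recent common ancestor with each other than either does with V, so V is the least closely related of the three.

V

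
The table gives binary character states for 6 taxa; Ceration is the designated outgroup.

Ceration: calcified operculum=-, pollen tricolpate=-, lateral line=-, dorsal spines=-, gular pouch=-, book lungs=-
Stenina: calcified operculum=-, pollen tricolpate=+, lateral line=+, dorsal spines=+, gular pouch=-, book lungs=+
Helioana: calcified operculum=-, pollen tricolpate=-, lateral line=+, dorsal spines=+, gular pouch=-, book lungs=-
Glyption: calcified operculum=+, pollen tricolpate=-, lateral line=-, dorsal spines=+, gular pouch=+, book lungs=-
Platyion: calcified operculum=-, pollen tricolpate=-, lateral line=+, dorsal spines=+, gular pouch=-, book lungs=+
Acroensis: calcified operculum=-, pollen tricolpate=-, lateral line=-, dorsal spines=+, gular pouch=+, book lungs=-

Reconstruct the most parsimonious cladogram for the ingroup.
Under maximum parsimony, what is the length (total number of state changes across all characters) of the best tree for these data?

6

The outgroup has state '-' for every character, so '+' is the derived state throughout.
calcified operculum (derived state '+') is unique to Glyption (autapomorphy; uninformative for grouping).
pollen tricolpate (derived state '+') is unique to Stenina (autapomorphy; uninformative for grouping).
lateral line: derived state '+' in Helioana, Platyion, and Stenina only — synapomorphy for {Helioana, Platyion, Stenina}.
dorsal spines (derived state '+') is shared by all ingroup taxa — unites the whole ingroup.
gular pouch: derived state '+' in Acroensis and Glyption only — synapomorphy for {Acroensis, Glyption}.
book lungs: derived state '+' in Platyion and Stenina only — synapomorphy for {Platyion, Stenina}.
Most parsimonious ingroup topology: (((Stenina,Platyion),Helioana),(Glyption,Acroensis)).
Changes per character on this tree: calcified operculum: 1; pollen tricolpate: 1; lateral line: 1; dorsal spines: 1; gular pouch: 1; book lungs: 1.
Total = 6.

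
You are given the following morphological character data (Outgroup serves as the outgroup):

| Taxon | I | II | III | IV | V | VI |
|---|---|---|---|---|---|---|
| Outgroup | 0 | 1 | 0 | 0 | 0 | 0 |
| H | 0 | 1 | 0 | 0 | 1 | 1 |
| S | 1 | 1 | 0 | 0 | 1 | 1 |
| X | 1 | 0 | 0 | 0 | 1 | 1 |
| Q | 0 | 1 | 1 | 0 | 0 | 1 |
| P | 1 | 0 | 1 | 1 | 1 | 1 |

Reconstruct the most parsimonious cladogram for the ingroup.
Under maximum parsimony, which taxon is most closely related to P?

Character polarity is set by the outgroup: the derived state is whichever differs from the outgroup's state, so for II the derived state is '0', and for the remaining characters it is '1'.
I (derived state '1') is shared by P, S, and X — a synapomorphy uniting that clade.
II: derived state '0' in P and X only — synapomorphy for {P, X}.
III (state '1') occurs in P and Q but conflicts with the nesting implied by the other characters — most parsimoniously interpreted as homoplasy.
IV: derived state '1' in P only — an autapomorphy, so it tells us nothing about relationships among taxa.
V (derived state '1') is shared by H, P, S, and X — a synapomorphy uniting that clade.
All ingroup taxa share the derived state '1' for VI; it defines the ingroup but does not resolve relationships within it.
Most parsimonious ingroup topology: ((H,(S,(X,P))),Q).
P and X form a cherry on this tree, so they are sister taxa.

X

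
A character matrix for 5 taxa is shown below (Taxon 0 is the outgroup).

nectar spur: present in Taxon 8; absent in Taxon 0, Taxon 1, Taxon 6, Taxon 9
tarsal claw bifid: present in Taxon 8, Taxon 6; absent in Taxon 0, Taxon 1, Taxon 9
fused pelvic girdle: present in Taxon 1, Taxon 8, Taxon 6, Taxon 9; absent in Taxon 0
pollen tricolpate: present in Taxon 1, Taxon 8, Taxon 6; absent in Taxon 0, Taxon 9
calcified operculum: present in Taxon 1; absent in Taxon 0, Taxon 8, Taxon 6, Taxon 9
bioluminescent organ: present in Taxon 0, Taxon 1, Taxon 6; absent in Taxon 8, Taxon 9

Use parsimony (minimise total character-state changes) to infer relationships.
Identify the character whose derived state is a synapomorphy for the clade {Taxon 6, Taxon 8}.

tarsal claw bifid

Character polarity is set by the outgroup: the derived state is whichever differs from the outgroup's state, so for bioluminescent organ the derived state is 'absent', and for the remaining characters it is 'present'.
nectar spur: derived state 'present' in Taxon 8 only — an autapomorphy, so it tells us nothing about relationships among taxa.
tarsal claw bifid (derived state 'present') is shared by Taxon 6 and Taxon 8 — a synapomorphy uniting that clade.
All ingroup taxa share the derived state 'present' for fused pelvic girdle; it defines the ingroup but does not resolve relationships within it.
pollen tricolpate: derived state 'present' in Taxon 1, Taxon 6, and Taxon 8 only — synapomorphy for {Taxon 1, Taxon 6, Taxon 8}.
calcified operculum (derived state 'present') is unique to Taxon 1 (autapomorphy; uninformative for grouping).
bioluminescent organ groups Taxon 8 and Taxon 9, which is incompatible with the clades supported by the remaining characters; treating it as convergent (homoplasy) costs fewer steps than any alternative tree.
Most parsimonious ingroup topology: ((Taxon 1,(Taxon 8,Taxon 6)),Taxon 9).
The clade {Taxon 6, Taxon 8} is supported by tarsal claw bifid: its derived state 'present' occurs in exactly those taxa and in no other taxon (including the outgroup).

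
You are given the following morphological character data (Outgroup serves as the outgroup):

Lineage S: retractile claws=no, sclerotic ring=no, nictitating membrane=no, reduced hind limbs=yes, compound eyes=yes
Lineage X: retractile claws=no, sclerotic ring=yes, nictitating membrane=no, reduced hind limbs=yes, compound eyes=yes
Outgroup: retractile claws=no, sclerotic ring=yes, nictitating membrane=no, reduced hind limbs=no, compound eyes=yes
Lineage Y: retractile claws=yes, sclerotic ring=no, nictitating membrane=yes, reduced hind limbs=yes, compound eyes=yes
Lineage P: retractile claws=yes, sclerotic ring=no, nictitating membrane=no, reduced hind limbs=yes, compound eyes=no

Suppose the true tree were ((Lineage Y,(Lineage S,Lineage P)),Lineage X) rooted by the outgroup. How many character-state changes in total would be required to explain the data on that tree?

6

Map each character onto ((Lineage Y,(Lineage S,Lineage P)),Lineage X) (rooted by Outgroup) and count the minimum state changes it requires (Fitch parsimony):
retractile claws: 2; sclerotic ring: 1; nictitating membrane: 1; reduced hind limbs: 1; compound eyes: 1.
Total tree length = 6.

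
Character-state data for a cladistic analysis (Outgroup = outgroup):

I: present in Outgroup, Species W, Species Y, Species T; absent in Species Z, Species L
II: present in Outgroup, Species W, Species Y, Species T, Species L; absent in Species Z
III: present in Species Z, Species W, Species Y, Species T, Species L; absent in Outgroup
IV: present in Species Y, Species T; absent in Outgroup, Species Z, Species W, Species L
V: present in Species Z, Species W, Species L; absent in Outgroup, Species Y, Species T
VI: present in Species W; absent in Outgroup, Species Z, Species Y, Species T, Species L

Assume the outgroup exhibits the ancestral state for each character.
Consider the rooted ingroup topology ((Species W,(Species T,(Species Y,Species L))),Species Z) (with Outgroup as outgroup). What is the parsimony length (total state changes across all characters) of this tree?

10

Map each character onto ((Species W,(Species T,(Species Y,Species L))),Species Z) (rooted by Outgroup) and count the minimum state changes it requires (Fitch parsimony):
I: 2; II: 1; III: 1; IV: 2; V: 3; VI: 1.
Total tree length = 10.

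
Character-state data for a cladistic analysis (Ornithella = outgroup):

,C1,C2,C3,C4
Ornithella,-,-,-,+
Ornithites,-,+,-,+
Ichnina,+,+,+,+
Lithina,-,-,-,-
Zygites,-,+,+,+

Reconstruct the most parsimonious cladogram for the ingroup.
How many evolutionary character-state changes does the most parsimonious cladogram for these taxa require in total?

4

Character polarity is set by the outgroup: the derived state is whichever differs from the outgroup's state, so for C4 the derived state is '-', and for the remaining characters it is '+'.
C1 (derived state '+') is unique to Ichnina (autapomorphy; uninformative for grouping).
C2: derived state '+' in Ichnina, Ornithites, and Zygites only — synapomorphy for {Ichnina, Ornithites, Zygites}.
C3: derived state '+' in Ichnina and Zygites only — synapomorphy for {Ichnina, Zygites}.
C4 (derived state '-') is unique to Lithina (autapomorphy; uninformative for grouping).
Most parsimonious ingroup topology: ((Ornithites,(Ichnina,Zygites)),Lithina).
Changes per character on this tree: C1: 1; C2: 1; C3: 1; C4: 1.
Total = 4.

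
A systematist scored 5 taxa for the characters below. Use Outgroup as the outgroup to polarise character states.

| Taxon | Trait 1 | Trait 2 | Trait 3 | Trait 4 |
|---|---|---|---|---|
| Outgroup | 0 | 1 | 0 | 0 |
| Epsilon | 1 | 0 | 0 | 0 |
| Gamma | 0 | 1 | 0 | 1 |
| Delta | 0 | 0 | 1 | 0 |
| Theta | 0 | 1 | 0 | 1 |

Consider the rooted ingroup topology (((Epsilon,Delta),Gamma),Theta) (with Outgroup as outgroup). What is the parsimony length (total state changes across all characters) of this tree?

5

Map each character onto (((Epsilon,Delta),Gamma),Theta) (rooted by Outgroup) and count the minimum state changes it requires (Fitch parsimony):
Trait 1: 1; Trait 2: 1; Trait 3: 1; Trait 4: 2.
Total tree length = 5.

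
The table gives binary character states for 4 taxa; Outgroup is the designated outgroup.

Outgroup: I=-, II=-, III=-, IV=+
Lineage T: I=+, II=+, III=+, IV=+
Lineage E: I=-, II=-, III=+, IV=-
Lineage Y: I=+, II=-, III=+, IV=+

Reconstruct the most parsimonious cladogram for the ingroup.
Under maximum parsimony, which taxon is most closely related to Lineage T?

Character polarity is set by the outgroup: the derived state is whichever differs from the outgroup's state, so for IV the derived state is '-', and for the remaining characters it is '+'.
I: derived state '+' in Lineage T and Lineage Y only — synapomorphy for {Lineage T, Lineage Y}.
II (derived state '+') is unique to Lineage T (autapomorphy; uninformative for grouping).
III (derived state '+') is shared by all ingroup taxa — unites the whole ingroup.
IV (derived state '-') is unique to Lineage E (autapomorphy; uninformative for grouping).
Most parsimonious ingroup topology: ((Lineage T,Lineage Y),Lineage E).
Lineage T and Lineage Y form a cherry on this tree, so they are sister taxa.

Lineage Y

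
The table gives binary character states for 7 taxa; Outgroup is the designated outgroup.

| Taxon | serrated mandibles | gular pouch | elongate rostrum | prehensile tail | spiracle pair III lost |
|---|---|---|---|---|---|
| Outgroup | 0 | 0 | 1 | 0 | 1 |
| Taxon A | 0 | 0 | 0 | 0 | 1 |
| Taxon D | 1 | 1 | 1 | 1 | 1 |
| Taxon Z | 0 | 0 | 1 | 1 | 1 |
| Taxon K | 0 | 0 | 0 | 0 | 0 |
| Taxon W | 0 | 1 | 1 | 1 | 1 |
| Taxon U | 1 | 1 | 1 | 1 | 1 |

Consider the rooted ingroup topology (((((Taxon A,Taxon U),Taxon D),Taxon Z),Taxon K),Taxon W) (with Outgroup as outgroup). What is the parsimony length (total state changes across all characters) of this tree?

Map each character onto (((((Taxon A,Taxon U),Taxon D),Taxon Z),Taxon K),Taxon W) (rooted by Outgroup) and count the minimum state changes it requires (Fitch parsimony):
serrated mandibles: 2; gular pouch: 3; elongate rostrum: 2; prehensile tail: 3; spiracle pair III lost: 1.
Total tree length = 11.

11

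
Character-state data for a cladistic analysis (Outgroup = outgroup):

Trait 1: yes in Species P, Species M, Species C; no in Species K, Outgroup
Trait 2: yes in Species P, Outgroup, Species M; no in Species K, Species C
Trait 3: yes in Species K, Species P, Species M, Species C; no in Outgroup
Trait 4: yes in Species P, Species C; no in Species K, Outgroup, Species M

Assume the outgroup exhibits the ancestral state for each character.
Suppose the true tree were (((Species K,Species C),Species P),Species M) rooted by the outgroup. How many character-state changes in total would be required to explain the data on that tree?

6

Map each character onto (((Species K,Species C),Species P),Species M) (rooted by Outgroup) and count the minimum state changes it requires (Fitch parsimony):
Trait 1: 2; Trait 2: 1; Trait 3: 1; Trait 4: 2.
Total tree length = 6.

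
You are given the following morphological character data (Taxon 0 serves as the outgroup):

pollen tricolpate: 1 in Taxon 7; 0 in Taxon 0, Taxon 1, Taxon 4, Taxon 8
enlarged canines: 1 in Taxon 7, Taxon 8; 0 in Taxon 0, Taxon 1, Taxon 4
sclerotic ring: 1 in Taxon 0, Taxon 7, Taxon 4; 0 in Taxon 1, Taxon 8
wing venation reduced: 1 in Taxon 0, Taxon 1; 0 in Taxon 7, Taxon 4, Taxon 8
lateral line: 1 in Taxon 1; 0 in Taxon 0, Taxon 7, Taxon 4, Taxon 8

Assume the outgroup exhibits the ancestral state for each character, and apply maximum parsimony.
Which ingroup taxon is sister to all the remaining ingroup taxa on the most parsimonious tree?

Taxon 1

Character polarity is set by the outgroup: the derived state is whichever differs from the outgroup's state, so for sclerotic ring, wing venation reduced the derived state is '0', and for the remaining characters it is '1'.
pollen tricolpate (derived state '1') is unique to Taxon 7 (autapomorphy; uninformative for grouping).
enlarged canines (derived state '1') is shared by Taxon 7 and Taxon 8 — a synapomorphy uniting that clade.
sclerotic ring (state '0') occurs in Taxon 1 and Taxon 8 but conflicts with the nesting implied by the other characters — most parsimoniously interpreted as homoplasy.
wing venation reduced (derived state '0') is shared by Taxon 4, Taxon 7, and Taxon 8 — a synapomorphy uniting that clade.
lateral line: derived state '1' in Taxon 1 only — an autapomorphy, so it tells us nothing about relationships among taxa.
Most parsimonious ingroup topology: (Taxon 1,((Taxon 7,Taxon 8),Taxon 4)).
Taxon 1 is sister to the clade containing all other ingroup taxa, so it is the earliest-diverging (most basal) ingroup lineage.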